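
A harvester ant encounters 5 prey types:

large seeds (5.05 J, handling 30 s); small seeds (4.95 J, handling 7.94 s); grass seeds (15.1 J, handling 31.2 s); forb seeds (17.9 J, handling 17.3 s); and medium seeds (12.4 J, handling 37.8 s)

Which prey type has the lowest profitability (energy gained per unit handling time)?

large seeds

In descending order of E/h:
forb seeds: 17.9/17.3 = 1.03 J/s
small seeds: 4.95/7.94 = 0.623 J/s
grass seeds: 15.1/31.2 = 0.484 J/s
medium seeds: 12.4/37.8 = 0.328 J/s
large seeds: 5.05/30 = 0.168 J/s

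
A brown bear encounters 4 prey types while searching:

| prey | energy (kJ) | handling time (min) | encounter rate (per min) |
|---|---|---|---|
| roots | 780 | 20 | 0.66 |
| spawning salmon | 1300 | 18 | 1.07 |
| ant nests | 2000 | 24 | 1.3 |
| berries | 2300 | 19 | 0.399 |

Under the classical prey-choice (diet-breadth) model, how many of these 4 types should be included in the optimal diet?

1

Rank by E/h (kJ/min): berries 121, ant nests 83.3, spawning salmon 72.2, roots 39. Include each in turn until the next type's E/h falls below the running intake rate.
Rate on top 1: 106.9. ant nests: 83.3 < 106.9 → exclude; stop.
Optimal diet: berries — 1 of 4 types.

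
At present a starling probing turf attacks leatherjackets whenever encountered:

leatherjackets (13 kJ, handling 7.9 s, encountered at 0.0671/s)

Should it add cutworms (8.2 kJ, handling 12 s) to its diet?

Yes

Current rate: (0.0671×13)/(1 + 0.0671×7.9) = 0.5701 kJ/s.
Profitability of cutworms: 8.2/12 = 0.6833 kJ/s.
0.6833 > 0.5701, so adding cutworms raises the average — include it.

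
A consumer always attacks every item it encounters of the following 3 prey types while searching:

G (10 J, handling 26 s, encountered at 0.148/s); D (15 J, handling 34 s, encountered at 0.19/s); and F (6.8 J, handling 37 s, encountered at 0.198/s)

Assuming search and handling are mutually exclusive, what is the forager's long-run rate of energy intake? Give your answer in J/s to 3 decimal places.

R = Σλ_iE_i / (1 + Σλ_ih_i)
Numerator: 0.148×10 + 0.19×15 + 0.198×6.8 = 5.676
Denominator: 1 + 0.148×26 + 0.19×34 + 0.198×37 = 18.63
R = 5.676/18.63 = 0.3046 J/s

0.305 J/s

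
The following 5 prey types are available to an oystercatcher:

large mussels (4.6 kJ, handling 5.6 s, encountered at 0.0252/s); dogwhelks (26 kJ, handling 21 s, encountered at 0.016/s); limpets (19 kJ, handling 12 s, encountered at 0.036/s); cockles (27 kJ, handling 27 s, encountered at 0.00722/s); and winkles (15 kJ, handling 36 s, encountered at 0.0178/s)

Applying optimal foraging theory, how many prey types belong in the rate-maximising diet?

Rank by E/h (kJ/s): limpets 1.58, dogwhelks 1.24, cockles 1, large mussels 0.821, winkles 0.417. Include each in turn until the next type's E/h falls below the running intake rate.
Rate on top 1: 0.4777. dogwhelks: 1.24 > 0.4777 → include.
Rate on top 2: 0.6222. cockles: 1 > 0.6222 → include.
Rate on top 3: 0.6597. large mussels: 0.821 > 0.6597 → include.
Rate on top 4: 0.6705. winkles: 0.417 < 0.6705 → exclude; stop.
Optimal diet: limpets, dogwhelks, cockles, large mussels — 4 of 5 types.

4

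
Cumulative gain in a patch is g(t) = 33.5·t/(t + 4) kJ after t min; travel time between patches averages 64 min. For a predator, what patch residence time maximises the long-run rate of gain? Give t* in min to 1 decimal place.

Optimal t* satisfies g'(t*) = g(t*)/(T + t*).
g'(t) = 33.5·4/(t + 4)². Setting 33.5·4/(t+4)² = 33.5t/[(t+4)(64+t)] gives 4(64+t) = t(t+4), so t² = 4×64 = 256.
t* = √256 = 16 min.

16.0 min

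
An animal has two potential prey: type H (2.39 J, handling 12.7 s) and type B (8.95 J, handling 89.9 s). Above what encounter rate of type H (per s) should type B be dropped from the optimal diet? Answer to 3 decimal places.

0.088 per s

The zero-one rule: include type B iff E₂/h₂ > λE₁/(1+λh₁). Equality gives the switch point.
λE₁h₂ = E₂ + λE₂h₁ ⇒ λ = E₂/(E₁h₂ − E₂h₁) = 8.95/(214.9 − 113.7) = 0.08844 per s.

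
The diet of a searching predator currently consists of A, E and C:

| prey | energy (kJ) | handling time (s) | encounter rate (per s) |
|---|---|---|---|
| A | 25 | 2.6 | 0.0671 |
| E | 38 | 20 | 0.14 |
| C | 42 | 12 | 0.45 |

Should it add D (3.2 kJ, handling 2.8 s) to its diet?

Current rate: (0.0671×25 + 0.14×38 + 0.45×42)/(1 + 0.0671×2.6 + 0.14×20 + 0.45×12) = 2.763 kJ/s.
D: E/h = 3.2/2.8 = 1.143 kJ/s.
1.143 < 2.763, so adding D would lower the average — exclude it.

No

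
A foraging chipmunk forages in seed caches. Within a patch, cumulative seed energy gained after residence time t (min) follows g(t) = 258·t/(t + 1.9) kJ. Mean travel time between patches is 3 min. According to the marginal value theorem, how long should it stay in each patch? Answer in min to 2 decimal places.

2.39 min

Maximise g(t)/(T+t): set derivative to zero → g'(t)(T+t) = g(t).
g'(t) = 258·1.9/(t + 1.9)². Setting 258·1.9/(t+1.9)² = 258t/[(t+1.9)(3+t)] gives 1.9(3+t) = t(t+1.9), so t² = 1.9×3 = 5.7.
t* = √5.7 = 2.387 min.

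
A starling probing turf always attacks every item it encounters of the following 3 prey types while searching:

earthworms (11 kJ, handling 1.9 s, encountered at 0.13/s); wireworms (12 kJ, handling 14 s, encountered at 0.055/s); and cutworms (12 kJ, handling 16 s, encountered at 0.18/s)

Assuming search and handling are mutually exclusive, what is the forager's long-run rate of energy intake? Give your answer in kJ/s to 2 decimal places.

Energy encountered per unit search time: 0.13×11 + 0.055×12 + 0.18×12 = 4.25 kJ/s.
Handling time per unit search time: 0.13×1.9 + 0.055×14 + 0.18×16 = 3.897.
Rate = 4.25/(1 + 3.897) = 0.8679 kJ/s.

0.87 kJ/s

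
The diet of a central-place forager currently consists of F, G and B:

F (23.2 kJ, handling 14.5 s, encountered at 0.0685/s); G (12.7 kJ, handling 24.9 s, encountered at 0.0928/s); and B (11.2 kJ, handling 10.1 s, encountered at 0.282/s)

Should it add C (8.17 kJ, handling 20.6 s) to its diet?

No

Intake rate on the current diet: R = (0.0685×23.2 + 0.0928×12.7 + 0.282×11.2) / (1 + 0.0685×14.5 + 0.0928×24.9 + 0.282×10.1) = 5.926/7.152 = 0.8286 kJ/s.
C: E/h = 8.17/20.6 = 0.3966 kJ/s.
0.3966 < 0.8286, so adding C would lower the average — exclude it.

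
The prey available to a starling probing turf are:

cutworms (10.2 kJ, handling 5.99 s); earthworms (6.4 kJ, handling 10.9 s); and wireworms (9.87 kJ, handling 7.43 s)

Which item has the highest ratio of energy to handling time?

cutworms

In descending order of E/h:
cutworms: 10.2/5.99 = 1.7 kJ/s
wireworms: 9.87/7.43 = 1.33 kJ/s
earthworms: 6.4/10.9 = 0.587 kJ/s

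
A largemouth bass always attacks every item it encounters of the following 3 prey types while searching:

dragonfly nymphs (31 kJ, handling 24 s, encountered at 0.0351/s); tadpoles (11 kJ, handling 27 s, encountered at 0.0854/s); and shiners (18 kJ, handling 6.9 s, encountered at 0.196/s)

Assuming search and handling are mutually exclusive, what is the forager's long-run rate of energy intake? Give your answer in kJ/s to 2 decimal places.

R = (0.0351×31 + 0.0854×11 + 0.196×18) / (1 + 0.0351×24 + 0.0854×27 + 0.196×6.9) = 5.556/5.501 = 1.01 kJ/s.

1.01 kJ/s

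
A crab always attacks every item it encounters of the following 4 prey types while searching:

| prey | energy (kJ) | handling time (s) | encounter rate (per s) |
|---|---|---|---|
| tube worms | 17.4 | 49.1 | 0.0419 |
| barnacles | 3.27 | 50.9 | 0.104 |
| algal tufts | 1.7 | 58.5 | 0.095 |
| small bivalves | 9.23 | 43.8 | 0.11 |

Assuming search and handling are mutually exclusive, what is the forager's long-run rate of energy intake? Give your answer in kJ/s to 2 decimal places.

R = Σλ_iE_i / (1 + Σλ_ih_i)
Numerator: 0.0419×17.4 + 0.104×3.27 + 0.095×1.7 + 0.11×9.23 = 2.246
Denominator: 1 + 0.0419×49.1 + 0.104×50.9 + 0.095×58.5 + 0.11×43.8 = 18.73
R = 2.246/18.73 = 0.1199 kJ/s

0.12 kJ/s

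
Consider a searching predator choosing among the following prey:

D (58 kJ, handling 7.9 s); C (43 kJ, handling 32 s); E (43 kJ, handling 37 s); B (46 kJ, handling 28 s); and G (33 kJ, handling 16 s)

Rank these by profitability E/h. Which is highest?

D

In descending order of E/h:
D: 58/7.9 = 7.34 kJ/s
G: 33/16 = 2.06 kJ/s
B: 46/28 = 1.64 kJ/s
C: 43/32 = 1.34 kJ/s
E: 43/37 = 1.16 kJ/s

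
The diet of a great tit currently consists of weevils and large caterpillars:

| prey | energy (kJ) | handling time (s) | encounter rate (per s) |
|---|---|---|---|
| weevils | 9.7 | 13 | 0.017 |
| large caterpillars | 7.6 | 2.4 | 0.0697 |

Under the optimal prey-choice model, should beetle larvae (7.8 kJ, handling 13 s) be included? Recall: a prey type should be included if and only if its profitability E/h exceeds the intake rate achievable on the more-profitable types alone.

Intake rate on the current diet: R = (0.017×9.7 + 0.0697×7.6) / (1 + 0.017×13 + 0.0697×2.4) = 0.6946/1.388 = 0.5003 kJ/s.
Profitability of beetle larvae: 7.8/13 = 0.6 kJ/s.
Since 0.6 > R, including beetle larvae increases the long-run rate.

Yes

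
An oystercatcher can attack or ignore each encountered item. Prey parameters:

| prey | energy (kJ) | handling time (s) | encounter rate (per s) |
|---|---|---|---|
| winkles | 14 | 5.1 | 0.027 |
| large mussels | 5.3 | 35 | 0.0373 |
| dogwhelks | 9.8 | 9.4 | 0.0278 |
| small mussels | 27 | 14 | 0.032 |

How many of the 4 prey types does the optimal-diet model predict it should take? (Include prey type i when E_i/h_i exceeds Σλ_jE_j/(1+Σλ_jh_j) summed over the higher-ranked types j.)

E/h in descending order: winkles 2.75, small mussels 1.93, dogwhelks 1.04, large mussels 0.151 kJ/s. The optimal diet is the largest prefix of this list for which every included type satisfies E_i/h_i > R on the types above it.
Rate on top 1: 0.3322. small mussels: 1.93 > 0.3322 → include.
Rate on top 2: 0.7833. dogwhelks: 1.04 > 0.7833 → include.
Rate on top 3: 0.8199. large mussels: 0.151 < 0.8199 → exclude; stop.
Optimal diet: winkles, small mussels, dogwhelks — 3 of 4 types.

3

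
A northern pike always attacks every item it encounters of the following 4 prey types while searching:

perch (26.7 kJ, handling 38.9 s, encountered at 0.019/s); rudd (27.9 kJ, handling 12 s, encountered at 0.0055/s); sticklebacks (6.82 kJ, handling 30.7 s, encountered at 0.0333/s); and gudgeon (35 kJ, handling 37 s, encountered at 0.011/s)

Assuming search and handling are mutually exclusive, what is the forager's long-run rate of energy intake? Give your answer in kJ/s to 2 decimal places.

0.39 kJ/s

Energy encountered per unit search time: 0.019×26.7 + 0.0055×27.9 + 0.0333×6.82 + 0.011×35 = 1.273 kJ/s.
Handling time per unit search time: 0.019×38.9 + 0.0055×12 + 0.0333×30.7 + 0.011×37 = 2.234.
Rate = 1.273/(1 + 2.234) = 0.3935 kJ/s.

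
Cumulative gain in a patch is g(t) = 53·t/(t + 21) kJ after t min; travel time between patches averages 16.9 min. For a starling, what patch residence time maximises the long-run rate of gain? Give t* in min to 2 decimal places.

Optimal t* satisfies g'(t*) = g(t*)/(T + t*).
g'(t) = 53·21/(t + 21)². Setting 53·21/(t+21)² = 53t/[(t+21)(16.9+t)] gives 21(16.9+t) = t(t+21), so t² = 21×16.9 = 354.9.
t* = √354.9 = 18.84 min.

18.84 min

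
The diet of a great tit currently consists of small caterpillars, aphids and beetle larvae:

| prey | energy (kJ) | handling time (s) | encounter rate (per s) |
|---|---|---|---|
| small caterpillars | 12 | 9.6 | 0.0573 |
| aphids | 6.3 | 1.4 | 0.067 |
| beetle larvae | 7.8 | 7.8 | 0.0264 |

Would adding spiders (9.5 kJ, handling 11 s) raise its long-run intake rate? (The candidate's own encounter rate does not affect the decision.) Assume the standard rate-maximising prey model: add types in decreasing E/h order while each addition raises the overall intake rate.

Yes

Current rate: (0.0573×12 + 0.067×6.3 + 0.0264×7.8)/(1 + 0.0573×9.6 + 0.067×1.4 + 0.0264×7.8) = 0.7112 kJ/s.
spiders: E/h = 9.5/11 = 0.8636 kJ/s.
0.8636 > 0.7112, so adding spiders raises the average — include it.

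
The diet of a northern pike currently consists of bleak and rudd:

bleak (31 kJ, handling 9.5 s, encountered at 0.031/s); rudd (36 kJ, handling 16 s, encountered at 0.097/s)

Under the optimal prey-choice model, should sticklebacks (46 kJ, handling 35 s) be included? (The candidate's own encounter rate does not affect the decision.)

On bleak and rudd alone, R = ΣλE/(1+Σλh) = 4.453/2.846 = 1.564 kJ/s.
Profitability of sticklebacks: 46/35 = 1.314 kJ/s.
Since 1.314 < R, time spent handling sticklebacks is better spent searching.

No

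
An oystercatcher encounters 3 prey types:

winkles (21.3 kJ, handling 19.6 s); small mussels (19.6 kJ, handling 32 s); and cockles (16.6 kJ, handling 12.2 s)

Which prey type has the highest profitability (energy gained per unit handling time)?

cockles

In descending order of E/h:
cockles: 16.6/12.2 = 1.36 kJ/s
winkles: 21.3/19.6 = 1.09 kJ/s
small mussels: 19.6/32 = 0.613 kJ/s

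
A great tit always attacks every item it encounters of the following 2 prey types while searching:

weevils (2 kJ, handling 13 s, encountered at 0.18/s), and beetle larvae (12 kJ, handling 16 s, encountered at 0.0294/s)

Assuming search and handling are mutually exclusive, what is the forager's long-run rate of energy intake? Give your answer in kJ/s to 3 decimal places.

0.187 kJ/s

R = Σλ_iE_i / (1 + Σλ_ih_i)
Numerator: 0.18×2 + 0.0294×12 = 0.7128
Denominator: 1 + 0.18×13 + 0.0294×16 = 3.81
R = 0.7128/3.81 = 0.1871 kJ/s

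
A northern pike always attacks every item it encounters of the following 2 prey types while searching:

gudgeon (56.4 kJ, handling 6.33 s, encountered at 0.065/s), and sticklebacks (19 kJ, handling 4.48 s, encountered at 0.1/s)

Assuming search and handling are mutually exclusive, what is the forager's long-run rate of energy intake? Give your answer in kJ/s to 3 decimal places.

Energy encountered per unit search time: 0.065×56.4 + 0.1×19 = 5.566 kJ/s.
Handling time per unit search time: 0.065×6.33 + 0.1×4.48 = 0.8595.
Rate = 5.566/(1 + 0.8595) = 2.993 kJ/s.

2.993 kJ/s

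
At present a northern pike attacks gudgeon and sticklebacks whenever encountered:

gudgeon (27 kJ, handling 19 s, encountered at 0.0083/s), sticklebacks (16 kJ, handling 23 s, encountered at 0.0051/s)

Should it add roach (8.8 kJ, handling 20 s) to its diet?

Yes

Intake rate on the current diet: R = (0.0083×27 + 0.0051×16) / (1 + 0.0083×19 + 0.0051×23) = 0.3057/1.275 = 0.2398 kJ/s.
roach: E/h = 8.8/20 = 0.44 kJ/s.
0.44 > 0.2398, so adding roach raises the average — include it.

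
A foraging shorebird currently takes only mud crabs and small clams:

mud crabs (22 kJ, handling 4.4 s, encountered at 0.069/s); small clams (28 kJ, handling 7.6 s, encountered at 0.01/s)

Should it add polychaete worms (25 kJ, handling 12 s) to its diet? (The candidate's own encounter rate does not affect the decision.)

Yes

On mud crabs and small clams alone, R = ΣλE/(1+Σλh) = 1.798/1.38 = 1.303 kJ/s.
polychaete worms: E/h = 25/12 = 2.083 kJ/s.
Since 2.083 > R, including polychaete worms increases the long-run rate.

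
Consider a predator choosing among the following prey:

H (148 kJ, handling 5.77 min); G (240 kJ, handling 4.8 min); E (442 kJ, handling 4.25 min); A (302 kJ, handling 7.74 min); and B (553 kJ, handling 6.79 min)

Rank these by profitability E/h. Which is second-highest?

In descending order of E/h:
E: 442/4.25 = 104 kJ/min
B: 553/6.79 = 81.4 kJ/min
G: 240/4.8 = 50 kJ/min
A: 302/7.74 = 39 kJ/min
H: 148/5.77 = 25.6 kJ/min

B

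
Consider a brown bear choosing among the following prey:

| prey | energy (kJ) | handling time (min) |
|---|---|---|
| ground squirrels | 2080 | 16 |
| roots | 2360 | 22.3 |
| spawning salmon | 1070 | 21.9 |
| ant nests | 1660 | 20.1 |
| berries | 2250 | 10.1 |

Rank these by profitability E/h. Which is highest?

In descending order of E/h:
berries: 2250/10.1 = 223 kJ/min
ground squirrels: 2080/16 = 130 kJ/min
roots: 2360/22.3 = 106 kJ/min
ant nests: 1660/20.1 = 82.6 kJ/min
spawning salmon: 1070/21.9 = 48.9 kJ/min

berries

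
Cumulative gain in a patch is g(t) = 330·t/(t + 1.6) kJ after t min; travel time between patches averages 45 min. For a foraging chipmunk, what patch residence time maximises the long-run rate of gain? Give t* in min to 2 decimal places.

Optimal t* satisfies g'(t*) = g(t*)/(T + t*).
g'(t) = 330·1.6/(t + 1.6)². Setting 330·1.6/(t+1.6)² = 330t/[(t+1.6)(45+t)] gives 1.6(45+t) = t(t+1.6), so t² = 1.6×45 = 72.
t* = √72 = 8.485 min.

8.49 min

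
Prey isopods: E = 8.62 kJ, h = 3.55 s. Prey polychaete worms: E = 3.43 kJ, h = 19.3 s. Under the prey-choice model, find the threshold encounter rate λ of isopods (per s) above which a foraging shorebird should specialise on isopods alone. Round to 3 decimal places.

0.022 per s

At the threshold, the rate on isopods alone equals the profitability of polychaete worms: λ·8.62/(1 + λ·3.55) = 3.43/19.3 = 0.1777.
Rearranging, λ(8.62 − 0.1777×3.55) = 0.1777, so λ = 0.1777/7.989 = 0.02225 per s.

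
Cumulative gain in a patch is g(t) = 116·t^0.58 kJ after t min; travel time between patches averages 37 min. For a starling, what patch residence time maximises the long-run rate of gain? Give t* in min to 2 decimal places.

By the marginal value theorem, leave when the instantaneous gain rate g'(t) equals the habitat-wide average g(t)/(T + t).
g'(t) = 0.58·116·t^-0.42. Setting 0.58·116·t^-0.42 = 116·t^0.58/(37+t) gives 0.58(37+t) = t, so 0.42·t = 0.58×37.
t* = 0.58×37/0.42 = 51.1 min.

51.10 min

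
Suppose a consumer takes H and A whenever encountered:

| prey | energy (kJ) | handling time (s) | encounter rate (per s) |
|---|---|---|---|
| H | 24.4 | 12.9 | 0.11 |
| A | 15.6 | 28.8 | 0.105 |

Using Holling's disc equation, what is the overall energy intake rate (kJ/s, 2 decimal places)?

0.79 kJ/s

Energy encountered per unit search time: 0.11×24.4 + 0.105×15.6 = 4.322 kJ/s.
Handling time per unit search time: 0.11×12.9 + 0.105×28.8 = 4.443.
Rate = 4.322/(1 + 4.443) = 0.794 kJ/s.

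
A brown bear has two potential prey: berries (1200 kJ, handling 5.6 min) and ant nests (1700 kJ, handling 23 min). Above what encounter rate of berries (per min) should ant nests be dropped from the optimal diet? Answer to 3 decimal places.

0.094 per min

Drop ant nests once their profitability E₂/h₂ falls below the rate achievable on berries alone: E₂/h₂ = λE₁/(1 + λh₁).
Solve for λ: λE₁h₂ = E₂(1 + λh₁) → λ(E₁h₂ − E₂h₁) = E₂ → λ = E₂/(E₁h₂ − E₂h₁).
λ = 1700/(1200×23 − 1700×5.6) = 1700/1.808e+04 = 0.09403 per min.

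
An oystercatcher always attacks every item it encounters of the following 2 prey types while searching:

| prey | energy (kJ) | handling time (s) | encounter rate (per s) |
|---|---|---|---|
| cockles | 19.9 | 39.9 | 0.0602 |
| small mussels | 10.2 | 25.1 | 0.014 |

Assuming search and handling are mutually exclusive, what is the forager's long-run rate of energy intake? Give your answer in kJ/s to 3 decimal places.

0.357 kJ/s

R = (0.0602×19.9 + 0.014×10.2) / (1 + 0.0602×39.9 + 0.014×25.1) = 1.341/3.753 = 0.3572 kJ/s.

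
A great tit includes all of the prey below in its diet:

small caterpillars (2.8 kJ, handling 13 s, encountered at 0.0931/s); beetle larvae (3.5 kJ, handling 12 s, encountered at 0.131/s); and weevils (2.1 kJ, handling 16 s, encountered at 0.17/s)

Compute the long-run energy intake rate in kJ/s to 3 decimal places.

R = (0.0931×2.8 + 0.131×3.5 + 0.17×2.1) / (1 + 0.0931×13 + 0.131×12 + 0.17×16) = 1.076/6.502 = 0.1655 kJ/s.

0.166 kJ/s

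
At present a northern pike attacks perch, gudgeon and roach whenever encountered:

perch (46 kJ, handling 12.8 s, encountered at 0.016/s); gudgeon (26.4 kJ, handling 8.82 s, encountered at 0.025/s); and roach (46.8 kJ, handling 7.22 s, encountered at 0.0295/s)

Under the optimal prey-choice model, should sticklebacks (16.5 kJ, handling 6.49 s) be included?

Current rate: (0.016×46 + 0.025×26.4 + 0.0295×46.8)/(1 + 0.016×12.8 + 0.025×8.82 + 0.0295×7.22) = 1.695 kJ/s.
Profitability of sticklebacks: 16.5/6.49 = 2.542 kJ/s.
2.542 > 1.695, so adding sticklebacks raises the average — include it.

Yes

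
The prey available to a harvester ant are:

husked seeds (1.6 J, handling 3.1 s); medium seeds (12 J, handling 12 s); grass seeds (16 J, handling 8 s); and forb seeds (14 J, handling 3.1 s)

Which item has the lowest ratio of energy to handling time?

In descending order of E/h:
forb seeds: 14/3.1 = 4.52 J/s
grass seeds: 16/8 = 2 J/s
medium seeds: 12/12 = 1 J/s
husked seeds: 1.6/3.1 = 0.516 J/s

husked seeds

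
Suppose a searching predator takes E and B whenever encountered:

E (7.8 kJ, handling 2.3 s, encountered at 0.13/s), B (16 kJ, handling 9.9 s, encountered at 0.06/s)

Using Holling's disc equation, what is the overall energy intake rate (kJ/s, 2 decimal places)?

R = (0.13×7.8 + 0.06×16) / (1 + 0.13×2.3 + 0.06×9.9) = 1.974/1.893 = 1.043 kJ/s.

1.04 kJ/s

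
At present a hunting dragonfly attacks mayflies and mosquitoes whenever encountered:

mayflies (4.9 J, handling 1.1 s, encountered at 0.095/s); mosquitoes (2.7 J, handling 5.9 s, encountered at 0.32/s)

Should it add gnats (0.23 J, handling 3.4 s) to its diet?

No

Current rate: (0.095×4.9 + 0.32×2.7)/(1 + 0.095×1.1 + 0.32×5.9) = 0.4443 J/s.
Profitability of gnats: 0.23/3.4 = 0.06765 J/s.
0.06765 < 0.4443, so adding gnats would lower the average — exclude it.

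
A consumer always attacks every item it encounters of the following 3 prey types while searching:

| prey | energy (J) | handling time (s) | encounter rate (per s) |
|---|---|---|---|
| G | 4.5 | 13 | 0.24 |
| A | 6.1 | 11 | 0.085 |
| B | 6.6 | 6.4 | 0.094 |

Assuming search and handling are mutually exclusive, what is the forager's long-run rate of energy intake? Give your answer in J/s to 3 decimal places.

R = (0.24×4.5 + 0.085×6.1 + 0.094×6.6) / (1 + 0.24×13 + 0.085×11 + 0.094×6.4) = 2.219/5.657 = 0.3923 J/s.

0.392 J/s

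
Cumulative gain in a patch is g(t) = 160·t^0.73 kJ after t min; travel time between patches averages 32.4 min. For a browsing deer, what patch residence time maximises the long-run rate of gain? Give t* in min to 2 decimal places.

87.60 min

By the marginal value theorem, leave when the instantaneous gain rate g'(t) equals the habitat-wide average g(t)/(T + t).
g'(t) = 0.73·160·t^-0.27. Setting 0.73·160·t^-0.27 = 160·t^0.73/(32.4+t) gives 0.73(32.4+t) = t, so 0.27·t = 0.73×32.4.
t* = 0.73×32.4/0.27 = 87.6 min.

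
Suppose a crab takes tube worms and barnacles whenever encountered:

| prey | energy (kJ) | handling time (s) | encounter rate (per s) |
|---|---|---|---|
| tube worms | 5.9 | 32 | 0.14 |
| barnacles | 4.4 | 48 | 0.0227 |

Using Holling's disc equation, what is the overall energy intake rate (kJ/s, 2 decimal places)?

0.14 kJ/s

R = (0.14×5.9 + 0.0227×4.4) / (1 + 0.14×32 + 0.0227×48) = 0.9259/6.57 = 0.1409 kJ/s.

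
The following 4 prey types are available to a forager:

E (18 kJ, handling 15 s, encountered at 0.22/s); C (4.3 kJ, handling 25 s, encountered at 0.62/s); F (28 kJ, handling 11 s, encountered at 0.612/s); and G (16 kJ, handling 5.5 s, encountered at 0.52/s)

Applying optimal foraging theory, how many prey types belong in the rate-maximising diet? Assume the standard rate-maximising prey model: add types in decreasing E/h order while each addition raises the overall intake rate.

2

E/h in descending order: G 2.91, F 2.55, E 1.2, C 0.172 kJ/s. The optimal diet is the largest prefix of this list for which every included type satisfies E_i/h_i > R on the types above it.
Rate on top 1: 2.155. F: 2.55 > 2.155 → include.
Rate on top 2: 2.403. E: 1.2 < 2.403 → exclude; stop.
Optimal diet: G, F — 2 of 4 types.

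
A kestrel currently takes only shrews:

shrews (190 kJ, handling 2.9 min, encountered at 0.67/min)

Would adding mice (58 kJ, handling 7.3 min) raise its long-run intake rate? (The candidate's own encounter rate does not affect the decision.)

No

Current rate: (0.67×190)/(1 + 0.67×2.9) = 43.26 kJ/min.
Profitability of mice: 58/7.3 = 7.945 kJ/min.
7.945 < 43.26, so adding mice would lower the average — exclude it.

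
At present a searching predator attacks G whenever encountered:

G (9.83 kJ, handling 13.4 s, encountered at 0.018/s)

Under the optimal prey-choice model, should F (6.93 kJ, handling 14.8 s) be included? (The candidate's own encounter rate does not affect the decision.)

Current rate: (0.018×9.83)/(1 + 0.018×13.4) = 0.1426 kJ/s.
F: E/h = 6.93/14.8 = 0.4682 kJ/s.
0.4682 > 0.1426, so adding F raises the average — include it.

Yes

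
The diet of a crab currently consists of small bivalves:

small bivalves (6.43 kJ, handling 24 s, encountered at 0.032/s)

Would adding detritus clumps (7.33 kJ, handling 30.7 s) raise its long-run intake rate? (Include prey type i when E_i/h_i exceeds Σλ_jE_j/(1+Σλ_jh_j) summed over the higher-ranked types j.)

Yes

Current rate: (0.032×6.43)/(1 + 0.032×24) = 0.1164 kJ/s.
detritus clumps: E/h = 7.33/30.7 = 0.2388 kJ/s.
Since 0.2388 > R, including detritus clumps increases the long-run rate.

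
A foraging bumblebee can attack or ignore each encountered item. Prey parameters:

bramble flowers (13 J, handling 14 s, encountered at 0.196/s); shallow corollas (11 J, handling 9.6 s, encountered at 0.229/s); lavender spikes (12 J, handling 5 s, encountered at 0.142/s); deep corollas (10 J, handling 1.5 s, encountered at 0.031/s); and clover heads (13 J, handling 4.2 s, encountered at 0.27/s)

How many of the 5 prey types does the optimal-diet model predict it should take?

Profitabilities (E/h, J/s): deep corollas 6.67, clover heads 3.1, lavender spikes 2.4, shallow corollas 1.15, bramble flowers 0.929. Add prey in this order while the next type's profitability exceeds the intake rate on those already taken.
Rate on top 1: 0.2962. clover heads: 3.1 > 0.2962 → include.
Rate on top 2: 1.752. lavender spikes: 2.4 > 1.752 → include.
Rate on top 3: 1.911. shallow corollas: 1.15 < 1.911 → exclude; stop.
Optimal diet: deep corollas, clover heads, lavender spikes — 3 of 5 types.

3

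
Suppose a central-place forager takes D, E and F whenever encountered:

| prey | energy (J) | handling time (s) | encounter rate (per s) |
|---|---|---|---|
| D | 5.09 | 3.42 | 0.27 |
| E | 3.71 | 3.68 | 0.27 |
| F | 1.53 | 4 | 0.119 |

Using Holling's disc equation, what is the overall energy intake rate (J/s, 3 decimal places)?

R = (0.27×5.09 + 0.27×3.71 + 0.119×1.53) / (1 + 0.27×3.42 + 0.27×3.68 + 0.119×4) = 2.558/3.393 = 0.7539 J/s.

0.754 J/s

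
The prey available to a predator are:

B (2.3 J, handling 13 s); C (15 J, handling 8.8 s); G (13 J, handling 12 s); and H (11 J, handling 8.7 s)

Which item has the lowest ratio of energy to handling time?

B

Profitability E/h (J/s): B = 2.3/13 = 0.177, C = 15/8.8 = 1.7, G = 13/12 = 1.08, H = 11/8.7 = 1.26.
Ranked: C > H > G > B.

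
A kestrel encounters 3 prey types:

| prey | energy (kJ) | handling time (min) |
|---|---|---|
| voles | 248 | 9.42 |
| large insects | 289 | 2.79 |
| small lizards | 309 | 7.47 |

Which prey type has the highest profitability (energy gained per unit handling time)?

Profitability E/h (kJ/min): voles = 248/9.42 = 26.3, large insects = 289/2.79 = 104, small lizards = 309/7.47 = 41.4.
Ranked: large insects > small lizards > voles.

large insects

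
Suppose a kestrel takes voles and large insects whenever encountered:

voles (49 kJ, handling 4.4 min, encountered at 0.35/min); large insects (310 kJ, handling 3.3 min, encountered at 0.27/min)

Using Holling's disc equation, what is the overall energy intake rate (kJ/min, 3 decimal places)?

Energy encountered per unit search time: 0.35×49 + 0.27×310 = 100.8 kJ/min.
Handling time per unit search time: 0.35×4.4 + 0.27×3.3 = 2.431.
Rate = 100.8/(1 + 2.431) = 29.39 kJ/min.

29.394 kJ/min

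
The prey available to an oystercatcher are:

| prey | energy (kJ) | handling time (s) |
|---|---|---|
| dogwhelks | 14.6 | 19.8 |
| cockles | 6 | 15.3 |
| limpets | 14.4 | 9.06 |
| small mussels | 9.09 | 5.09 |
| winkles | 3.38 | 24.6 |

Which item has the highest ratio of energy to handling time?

In descending order of E/h:
small mussels: 9.09/5.09 = 1.79 kJ/s
limpets: 14.4/9.06 = 1.59 kJ/s
dogwhelks: 14.6/19.8 = 0.737 kJ/s
cockles: 6/15.3 = 0.392 kJ/s
winkles: 3.38/24.6 = 0.137 kJ/s

small mussels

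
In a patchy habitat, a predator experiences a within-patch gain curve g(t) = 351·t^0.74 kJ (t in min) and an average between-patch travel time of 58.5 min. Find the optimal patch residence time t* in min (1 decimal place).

Optimal t* satisfies g'(t*) = g(t*)/(T + t*).
g'(t) = 0.74·351·t^-0.26. Setting 0.74·351·t^-0.26 = 351·t^0.74/(58.5+t) gives 0.74(58.5+t) = t, so 0.26·t = 0.74×58.5.
t* = 0.74×58.5/0.26 = 166.5 min.

166.5 min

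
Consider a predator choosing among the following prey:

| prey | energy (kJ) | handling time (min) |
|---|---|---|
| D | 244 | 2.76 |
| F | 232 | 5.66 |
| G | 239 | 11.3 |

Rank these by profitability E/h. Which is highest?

Profitability E/h (kJ/min): D = 244/2.76 = 88.4, F = 232/5.66 = 41, G = 239/11.3 = 21.2.
Ranked: D > F > G.

D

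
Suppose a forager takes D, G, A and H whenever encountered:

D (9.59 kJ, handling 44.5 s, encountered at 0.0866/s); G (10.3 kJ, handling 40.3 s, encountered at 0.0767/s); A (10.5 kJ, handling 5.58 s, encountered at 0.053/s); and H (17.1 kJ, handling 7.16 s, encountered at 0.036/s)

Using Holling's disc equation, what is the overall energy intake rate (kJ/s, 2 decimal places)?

R = (0.0866×9.59 + 0.0767×10.3 + 0.053×10.5 + 0.036×17.1) / (1 + 0.0866×44.5 + 0.0767×40.3 + 0.053×5.58 + 0.036×7.16) = 2.793/8.498 = 0.3286 kJ/s.

0.33 kJ/s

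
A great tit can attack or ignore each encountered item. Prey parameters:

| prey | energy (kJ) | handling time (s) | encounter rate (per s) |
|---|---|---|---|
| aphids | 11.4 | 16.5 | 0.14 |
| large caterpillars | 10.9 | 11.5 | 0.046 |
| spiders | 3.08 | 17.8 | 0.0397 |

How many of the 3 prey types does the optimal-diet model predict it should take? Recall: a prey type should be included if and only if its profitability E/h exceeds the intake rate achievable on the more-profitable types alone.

2

Profitabilities (E/h, kJ/s): large caterpillars 0.948, aphids 0.691, spiders 0.173. Add prey in this order while the next type's profitability exceeds the intake rate on those already taken.
Rate on top 1: 0.3279. aphids: 0.691 > 0.3279 → include.
Rate on top 2: 0.5463. spiders: 0.173 < 0.5463 → exclude; stop.
Optimal diet: large caterpillars, aphids — 2 of 3 types.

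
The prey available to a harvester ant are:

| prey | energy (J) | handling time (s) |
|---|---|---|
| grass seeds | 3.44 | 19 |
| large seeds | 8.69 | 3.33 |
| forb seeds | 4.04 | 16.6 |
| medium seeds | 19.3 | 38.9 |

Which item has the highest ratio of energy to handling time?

large seeds

In descending order of E/h:
large seeds: 8.69/3.33 = 2.61 J/s
medium seeds: 19.3/38.9 = 0.496 J/s
forb seeds: 4.04/16.6 = 0.243 J/s
grass seeds: 3.44/19 = 0.181 J/s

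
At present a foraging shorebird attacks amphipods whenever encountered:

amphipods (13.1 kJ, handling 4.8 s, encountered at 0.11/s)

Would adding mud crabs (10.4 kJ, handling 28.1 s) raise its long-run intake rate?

No

On amphipods alone, R = ΣλE/(1+Σλh) = 1.441/1.528 = 0.9431 kJ/s.
Profitability of mud crabs: 10.4/28.1 = 0.3701 kJ/s.
Since 0.3701 < R, time spent handling mud crabs is better spent searching.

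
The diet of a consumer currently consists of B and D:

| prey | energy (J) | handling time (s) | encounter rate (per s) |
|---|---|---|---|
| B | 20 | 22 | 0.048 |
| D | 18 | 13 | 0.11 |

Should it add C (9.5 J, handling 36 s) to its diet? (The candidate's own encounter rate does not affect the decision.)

No

Intake rate on the current diet: R = (0.048×20 + 0.11×18) / (1 + 0.048×22 + 0.11×13) = 2.94/3.486 = 0.8434 J/s.
Profitability of C: 9.5/36 = 0.2639 J/s.
Since 0.2639 < R, time spent handling C is better spent searching.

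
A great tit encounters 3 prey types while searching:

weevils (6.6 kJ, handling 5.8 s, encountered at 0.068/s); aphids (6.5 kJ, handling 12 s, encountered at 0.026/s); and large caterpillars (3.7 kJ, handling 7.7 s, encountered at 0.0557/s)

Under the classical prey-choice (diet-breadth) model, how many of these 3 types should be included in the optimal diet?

Profitabilities (E/h, kJ/s): weevils 1.14, aphids 0.542, large caterpillars 0.481. Add prey in this order while the next type's profitability exceeds the intake rate on those already taken.
Rate on top 1: 0.3219. aphids: 0.542 > 0.3219 → include.
Rate on top 2: 0.362. large caterpillars: 0.481 > 0.362 → include.
Optimal diet: weevils, aphids, large caterpillars — 3 of 3 types.

3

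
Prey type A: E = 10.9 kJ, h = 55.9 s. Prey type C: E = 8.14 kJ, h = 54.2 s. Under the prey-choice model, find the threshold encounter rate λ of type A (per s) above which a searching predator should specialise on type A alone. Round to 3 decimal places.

At the threshold, the rate on type A alone equals the profitability of type C: λ·10.9/(1 + λ·55.9) = 8.14/54.2 = 0.1502.
Rearranging, λ(10.9 − 0.1502×55.9) = 0.1502, so λ = 0.1502/2.505 = 0.05996 per s.

0.060 per s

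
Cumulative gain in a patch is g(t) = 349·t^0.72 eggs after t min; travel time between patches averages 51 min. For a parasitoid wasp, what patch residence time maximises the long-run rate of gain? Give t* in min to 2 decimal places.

By the marginal value theorem, leave when the instantaneous gain rate g'(t) equals the habitat-wide average g(t)/(T + t).
g'(t) = 0.72·349·t^-0.28. Setting 0.72·349·t^-0.28 = 349·t^0.72/(51+t) gives 0.72(51+t) = t, so 0.28·t = 0.72×51.
t* = 0.72×51/0.28 = 131.1 min.

131.14 min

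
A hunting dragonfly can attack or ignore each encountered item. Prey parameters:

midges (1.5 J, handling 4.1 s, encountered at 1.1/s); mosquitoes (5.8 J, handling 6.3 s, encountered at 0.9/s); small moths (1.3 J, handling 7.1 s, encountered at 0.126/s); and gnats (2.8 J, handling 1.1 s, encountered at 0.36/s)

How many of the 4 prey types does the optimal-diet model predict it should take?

2

Rank by E/h (J/s): gnats 2.55, mosquitoes 0.921, midges 0.366, small moths 0.183. Include each in turn until the next type's E/h falls below the running intake rate.
Rate on top 1: 0.7221. mosquitoes: 0.921 > 0.7221 → include.
Rate on top 2: 0.8814. midges: 0.366 < 0.8814 → exclude; stop.
Optimal diet: gnats, mosquitoes — 2 of 4 types.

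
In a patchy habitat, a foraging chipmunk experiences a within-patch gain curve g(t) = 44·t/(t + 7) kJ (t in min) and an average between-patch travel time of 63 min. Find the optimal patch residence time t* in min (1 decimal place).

21.0 min

Maximise g(t)/(T+t): set derivative to zero → g'(t)(T+t) = g(t).
g'(t) = 44·7/(t + 7)². Setting 44·7/(t+7)² = 44t/[(t+7)(63+t)] gives 7(63+t) = t(t+7), so t² = 7×63 = 441.
t* = √441 = 21 min.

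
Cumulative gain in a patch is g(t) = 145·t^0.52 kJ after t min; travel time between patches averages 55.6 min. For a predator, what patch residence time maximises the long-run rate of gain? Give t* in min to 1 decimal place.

By the marginal value theorem, leave when the instantaneous gain rate g'(t) equals the habitat-wide average g(t)/(T + t).
g'(t) = 0.52·145·t^-0.48. Setting 0.52·145·t^-0.48 = 145·t^0.52/(55.6+t) gives 0.52(55.6+t) = t, so 0.48·t = 0.52×55.6.
t* = 0.52×55.6/0.48 = 60.23 min.

60.2 min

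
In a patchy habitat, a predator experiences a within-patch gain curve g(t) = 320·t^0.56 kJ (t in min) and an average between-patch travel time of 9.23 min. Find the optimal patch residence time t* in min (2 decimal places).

11.75 min

Maximise g(t)/(T+t): set derivative to zero → g'(t)(T+t) = g(t).
g'(t) = 0.56·320·t^-0.44. Setting 0.56·320·t^-0.44 = 320·t^0.56/(9.23+t) gives 0.56(9.23+t) = t, so 0.44·t = 0.56×9.23.
t* = 0.56×9.23/0.44 = 11.75 min.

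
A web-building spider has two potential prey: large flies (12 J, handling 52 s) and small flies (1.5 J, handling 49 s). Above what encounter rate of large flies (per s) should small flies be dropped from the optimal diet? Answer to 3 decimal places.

0.003 per s

The zero-one rule: include small flies iff E₂/h₂ > λE₁/(1+λh₁). Equality gives the switch point.
λE₁h₂ = E₂ + λE₂h₁ ⇒ λ = E₂/(E₁h₂ − E₂h₁) = 1.5/(588 − 78) = 0.002941 per s.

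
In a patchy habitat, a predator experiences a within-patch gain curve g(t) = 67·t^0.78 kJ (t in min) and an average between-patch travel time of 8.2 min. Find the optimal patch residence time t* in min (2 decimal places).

Maximise g(t)/(T+t): set derivative to zero → g'(t)(T+t) = g(t).
g'(t) = 0.78·67·t^-0.22. Setting 0.78·67·t^-0.22 = 67·t^0.78/(8.2+t) gives 0.78(8.2+t) = t, so 0.22·t = 0.78×8.2.
t* = 0.78×8.2/0.22 = 29.07 min.

29.07 min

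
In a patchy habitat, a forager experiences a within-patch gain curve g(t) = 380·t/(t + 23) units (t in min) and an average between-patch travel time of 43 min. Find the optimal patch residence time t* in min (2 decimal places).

31.45 min

By the marginal value theorem, leave when the instantaneous gain rate g'(t) equals the habitat-wide average g(t)/(T + t).
g'(t) = 380·23/(t + 23)². Setting 380·23/(t+23)² = 380t/[(t+23)(43+t)] gives 23(43+t) = t(t+23), so t² = 23×43 = 989.
t* = √989 = 31.45 min.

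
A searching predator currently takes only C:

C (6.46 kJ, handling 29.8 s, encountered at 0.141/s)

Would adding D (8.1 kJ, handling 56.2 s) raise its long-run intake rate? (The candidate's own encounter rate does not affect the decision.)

No

On C alone, R = ΣλE/(1+Σλh) = 0.9109/5.202 = 0.1751 kJ/s.
D: E/h = 8.1/56.2 = 0.1441 kJ/s.
0.1441 < 0.1751, so adding D would lower the average — exclude it.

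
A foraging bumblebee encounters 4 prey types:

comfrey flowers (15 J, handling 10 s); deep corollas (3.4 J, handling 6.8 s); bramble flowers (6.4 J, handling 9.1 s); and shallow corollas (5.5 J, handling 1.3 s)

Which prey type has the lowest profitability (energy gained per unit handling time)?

deep corollas

Profitability E/h (J/s): comfrey flowers = 15/10 = 1.5, deep corollas = 3.4/6.8 = 0.5, bramble flowers = 6.4/9.1 = 0.703, shallow corollas = 5.5/1.3 = 4.23.
Ranked: shallow corollas > comfrey flowers > bramble flowers > deep corollas.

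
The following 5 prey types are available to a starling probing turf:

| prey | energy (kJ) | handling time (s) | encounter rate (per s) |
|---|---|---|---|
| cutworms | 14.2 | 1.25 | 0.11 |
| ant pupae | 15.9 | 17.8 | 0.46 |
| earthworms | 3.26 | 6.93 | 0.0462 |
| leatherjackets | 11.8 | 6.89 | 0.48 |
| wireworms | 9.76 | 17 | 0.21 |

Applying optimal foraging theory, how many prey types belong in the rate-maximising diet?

2

Rank by E/h (kJ/s): cutworms 11.4, leatherjackets 1.71, ant pupae 0.893, wireworms 0.574, earthworms 0.47. Include each in turn until the next type's E/h falls below the running intake rate.
Rate on top 1: 1.373. leatherjackets: 1.71 > 1.373 → include.
Rate on top 2: 1.626. ant pupae: 0.893 < 1.626 → exclude; stop.
Optimal diet: cutworms, leatherjackets — 2 of 5 types.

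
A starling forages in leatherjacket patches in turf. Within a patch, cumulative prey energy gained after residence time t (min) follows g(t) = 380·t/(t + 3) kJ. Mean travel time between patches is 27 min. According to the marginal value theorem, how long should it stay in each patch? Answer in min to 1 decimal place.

Maximise g(t)/(T+t): set derivative to zero → g'(t)(T+t) = g(t).
g'(t) = 380·3/(t + 3)². Setting 380·3/(t+3)² = 380t/[(t+3)(27+t)] gives 3(27+t) = t(t+3), so t² = 3×27 = 81.
t* = √81 = 9 min.

9.0 min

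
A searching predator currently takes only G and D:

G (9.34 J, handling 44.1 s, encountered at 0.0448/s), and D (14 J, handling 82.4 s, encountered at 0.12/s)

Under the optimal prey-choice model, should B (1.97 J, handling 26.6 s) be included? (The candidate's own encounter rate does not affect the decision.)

On G and D alone, R = ΣλE/(1+Σλh) = 2.098/12.86 = 0.1631 J/s.
B: E/h = 1.97/26.6 = 0.07406 J/s.
0.07406 < 0.1631, so adding B would lower the average — exclude it.

No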